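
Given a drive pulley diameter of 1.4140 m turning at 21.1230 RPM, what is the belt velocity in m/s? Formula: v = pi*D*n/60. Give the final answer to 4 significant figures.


v = pi * 1.4140 * 21.1230 / 60
v = 1.564 m/s


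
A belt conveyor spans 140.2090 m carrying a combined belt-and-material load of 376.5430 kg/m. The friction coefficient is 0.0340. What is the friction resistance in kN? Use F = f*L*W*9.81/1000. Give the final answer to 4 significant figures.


F = 0.0340 * 140.2090 * 376.5430 * 9.81 / 1000
F = 17.61 kN


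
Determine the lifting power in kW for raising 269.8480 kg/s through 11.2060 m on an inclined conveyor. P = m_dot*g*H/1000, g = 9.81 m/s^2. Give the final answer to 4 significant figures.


P = 269.8480 * 9.81 * 11.2060 / 1000
P = 29.66 kW


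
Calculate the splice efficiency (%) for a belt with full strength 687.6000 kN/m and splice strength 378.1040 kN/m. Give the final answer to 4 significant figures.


Eff = 378.1040 / 687.6000 * 100
Eff = 54.99 %


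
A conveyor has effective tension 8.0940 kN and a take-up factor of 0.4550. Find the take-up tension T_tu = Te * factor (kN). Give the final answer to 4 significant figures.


T_tu = 8.0940 * 0.4550
T_tu = 3.683 kN


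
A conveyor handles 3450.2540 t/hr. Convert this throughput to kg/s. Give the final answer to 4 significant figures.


m_dot = 3450.2540 * 1000 / 3600
m_dot = 958.4 kg/s


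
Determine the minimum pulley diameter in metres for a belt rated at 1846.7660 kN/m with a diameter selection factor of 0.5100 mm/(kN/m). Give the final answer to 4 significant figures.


D = 1846.7660 * 0.5100 / 1000
D = 0.9419 m


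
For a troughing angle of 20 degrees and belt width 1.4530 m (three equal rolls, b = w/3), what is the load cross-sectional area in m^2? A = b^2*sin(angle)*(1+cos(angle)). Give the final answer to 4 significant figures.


b = 1.4530/3 = 0.484333 m
A = 0.484333^2 * sin(20 deg) * (1 + cos(20 deg))
A = 0.1556 m^2


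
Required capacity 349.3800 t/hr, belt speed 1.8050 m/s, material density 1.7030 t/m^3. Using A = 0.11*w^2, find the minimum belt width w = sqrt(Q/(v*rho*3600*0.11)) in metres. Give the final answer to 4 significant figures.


A_req = 349.3800 / (1.8050 * 1.7030 * 3600) = 0.0315721 m^2
w = sqrt(0.0315721 / 0.11)
w = 0.5357 m


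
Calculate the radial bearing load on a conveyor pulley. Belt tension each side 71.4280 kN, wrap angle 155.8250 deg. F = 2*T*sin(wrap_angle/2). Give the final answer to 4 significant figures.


F = 2 * 71.4280 * sin(155.8250/2 deg)
F = 139.7 kN


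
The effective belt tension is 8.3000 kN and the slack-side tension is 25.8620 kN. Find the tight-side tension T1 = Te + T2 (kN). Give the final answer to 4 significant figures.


T1 = Te + T2 = 8.3000 + 25.8620
T1 = 34.16 kN


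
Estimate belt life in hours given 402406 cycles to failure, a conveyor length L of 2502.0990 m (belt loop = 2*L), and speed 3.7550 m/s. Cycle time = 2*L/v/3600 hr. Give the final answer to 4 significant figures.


cycle_time = 2 * 2502.0990 / 3.7550 / 3600 = 0.370188 hr
life = 402406 * 0.370188 = 149000 hours


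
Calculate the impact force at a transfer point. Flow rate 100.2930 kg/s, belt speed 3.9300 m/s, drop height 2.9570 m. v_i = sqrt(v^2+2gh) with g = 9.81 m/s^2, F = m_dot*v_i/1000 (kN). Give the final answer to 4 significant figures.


v_i = sqrt(3.9300^2 + 2*9.81*2.9570) = 8.57095 m/s
F = 100.2930 * 8.57095 / 1000
F = 0.8596 kN


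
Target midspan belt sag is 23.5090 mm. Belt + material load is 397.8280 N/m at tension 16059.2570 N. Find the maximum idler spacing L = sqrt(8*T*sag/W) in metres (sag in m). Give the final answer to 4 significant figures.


sag = 23.5090/1000 = 0.023509 m
L = sqrt(8 * 16059.2570 * 0.023509 / 397.8280)
L = 2.755 m


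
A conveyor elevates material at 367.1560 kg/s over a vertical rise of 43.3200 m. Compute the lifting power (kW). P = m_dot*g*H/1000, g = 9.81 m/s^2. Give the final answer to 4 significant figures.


P = 367.1560 * 9.81 * 43.3200 / 1000
P = 156.0 kW


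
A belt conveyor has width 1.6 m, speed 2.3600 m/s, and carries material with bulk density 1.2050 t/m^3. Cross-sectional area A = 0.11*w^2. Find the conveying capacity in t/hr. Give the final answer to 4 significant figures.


A = 0.11 * 1.6^2 = 0.2816 m^2
C = 0.2816 * 2.3600 * 1.2050 * 3600
C = 2883 t/hr


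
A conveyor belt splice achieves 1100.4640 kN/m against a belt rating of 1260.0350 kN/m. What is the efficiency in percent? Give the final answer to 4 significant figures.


Eff = 1100.4640 / 1260.0350 * 100
Eff = 87.34 %


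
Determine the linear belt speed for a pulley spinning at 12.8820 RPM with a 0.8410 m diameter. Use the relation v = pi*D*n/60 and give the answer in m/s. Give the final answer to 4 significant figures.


v = pi * 0.8410 * 12.8820 / 60
v = 0.5673 m/s


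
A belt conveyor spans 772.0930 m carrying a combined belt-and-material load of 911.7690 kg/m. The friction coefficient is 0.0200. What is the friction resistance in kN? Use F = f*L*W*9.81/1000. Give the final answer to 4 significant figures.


F = 0.0200 * 772.0930 * 911.7690 * 9.81 / 1000
F = 138.1 kN


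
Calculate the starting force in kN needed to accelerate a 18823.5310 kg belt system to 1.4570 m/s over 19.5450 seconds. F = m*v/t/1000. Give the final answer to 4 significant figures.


F = 18823.5310 * 1.4570 / 19.5450 / 1000
F = 1.403 kN


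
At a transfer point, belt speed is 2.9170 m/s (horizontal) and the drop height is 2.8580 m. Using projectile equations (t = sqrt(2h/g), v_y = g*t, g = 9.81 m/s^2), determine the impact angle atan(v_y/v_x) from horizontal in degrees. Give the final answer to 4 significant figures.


t = sqrt(2*2.8580/9.81) = 0.763329 s
v_y = 9.81 * 0.763329 = 7.48826 m/s
angle = atan(7.48826 / 2.9170) = 68.72 deg


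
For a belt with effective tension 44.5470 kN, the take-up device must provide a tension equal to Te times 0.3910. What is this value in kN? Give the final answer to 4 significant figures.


T_tu = 44.5470 * 0.3910
T_tu = 17.42 kN


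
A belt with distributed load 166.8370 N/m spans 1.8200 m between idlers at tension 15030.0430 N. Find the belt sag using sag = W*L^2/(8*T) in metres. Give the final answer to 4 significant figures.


sag = 166.8370 * 1.8200^2 / (8 * 15030.0430)
sag = 0.004596 m


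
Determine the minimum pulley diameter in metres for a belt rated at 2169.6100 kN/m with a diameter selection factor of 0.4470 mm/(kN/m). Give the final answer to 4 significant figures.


D = 2169.6100 * 0.4470 / 1000
D = 0.9698 m


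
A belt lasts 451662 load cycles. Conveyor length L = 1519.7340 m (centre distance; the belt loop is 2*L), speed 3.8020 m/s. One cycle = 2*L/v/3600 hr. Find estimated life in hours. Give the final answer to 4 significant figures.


cycle_time = 2 * 1519.7340 / 3.8020 / 3600 = 0.222066 hr
life = 451662 * 0.222066 = 100300 hours


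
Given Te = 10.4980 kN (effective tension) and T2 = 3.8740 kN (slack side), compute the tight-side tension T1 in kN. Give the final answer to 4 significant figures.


T1 = Te + T2 = 10.4980 + 3.8740
T1 = 14.37 kN


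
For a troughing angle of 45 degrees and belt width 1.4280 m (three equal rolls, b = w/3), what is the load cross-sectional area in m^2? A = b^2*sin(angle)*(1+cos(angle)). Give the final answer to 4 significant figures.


b = 1.4280/3 = 0.476 m
A = 0.476^2 * sin(45 deg) * (1 + cos(45 deg))
A = 0.2735 m^2


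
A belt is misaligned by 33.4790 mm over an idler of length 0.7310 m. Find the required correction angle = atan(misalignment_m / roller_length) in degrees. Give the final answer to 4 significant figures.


misalign_m = 33.4790 / 1000 = 0.033479 m
angle = atan(0.033479 / 0.7310)
angle = 2.622 deg


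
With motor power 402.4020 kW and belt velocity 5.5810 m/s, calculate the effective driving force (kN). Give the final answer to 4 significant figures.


Te = P / v = 402.4020 / 5.5810
Te = 72.10 kN


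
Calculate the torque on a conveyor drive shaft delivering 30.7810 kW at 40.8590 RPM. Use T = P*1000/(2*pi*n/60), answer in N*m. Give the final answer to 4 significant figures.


omega = 2*pi*40.8590/60 = 4.27874 rad/s
T = 30.7810*1000 / 4.27874
T = 7194 N*m


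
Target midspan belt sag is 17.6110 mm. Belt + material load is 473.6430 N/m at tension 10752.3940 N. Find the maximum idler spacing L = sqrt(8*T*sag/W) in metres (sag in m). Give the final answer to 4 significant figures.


sag = 17.6110/1000 = 0.017611 m
L = sqrt(8 * 10752.3940 * 0.017611 / 473.6430)
L = 1.788 m


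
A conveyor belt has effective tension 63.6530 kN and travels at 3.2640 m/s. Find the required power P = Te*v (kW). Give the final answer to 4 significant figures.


P = Te * v = 63.6530 * 3.2640
P = 207.8 kW


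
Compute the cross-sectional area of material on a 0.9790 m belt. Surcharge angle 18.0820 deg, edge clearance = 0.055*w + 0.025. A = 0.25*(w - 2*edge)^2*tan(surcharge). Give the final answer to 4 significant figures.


edge = 0.055*0.9790 + 0.025 = 0.078845 m
ew = 0.9790 - 2*0.078845 = 0.82131 m
A = 0.25 * 0.82131^2 * tan(18.0820 deg)
A = 0.05506 m^2


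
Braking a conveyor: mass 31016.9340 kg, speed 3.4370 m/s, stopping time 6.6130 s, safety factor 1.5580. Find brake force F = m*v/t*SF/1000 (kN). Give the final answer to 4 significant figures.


F = 31016.9340 * 3.4370 / 6.6130 * 1.5580 / 1000
F = 25.12 kN


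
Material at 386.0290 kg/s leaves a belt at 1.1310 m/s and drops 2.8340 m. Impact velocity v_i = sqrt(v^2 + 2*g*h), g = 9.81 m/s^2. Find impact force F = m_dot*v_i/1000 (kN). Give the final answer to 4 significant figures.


v_i = sqrt(1.1310^2 + 2*9.81*2.8340) = 7.54203 m/s
F = 386.0290 * 7.54203 / 1000
F = 2.911 kN


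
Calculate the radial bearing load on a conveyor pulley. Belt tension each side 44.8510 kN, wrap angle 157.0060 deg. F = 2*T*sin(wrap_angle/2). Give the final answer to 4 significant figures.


F = 2 * 44.8510 * sin(157.0060/2 deg)
F = 87.90 kN


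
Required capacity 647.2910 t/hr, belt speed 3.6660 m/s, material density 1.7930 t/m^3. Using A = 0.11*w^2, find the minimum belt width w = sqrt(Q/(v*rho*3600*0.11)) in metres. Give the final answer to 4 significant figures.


A_req = 647.2910 / (3.6660 * 1.7930 * 3600) = 0.0273542 m^2
w = sqrt(0.0273542 / 0.11)
w = 0.4987 m


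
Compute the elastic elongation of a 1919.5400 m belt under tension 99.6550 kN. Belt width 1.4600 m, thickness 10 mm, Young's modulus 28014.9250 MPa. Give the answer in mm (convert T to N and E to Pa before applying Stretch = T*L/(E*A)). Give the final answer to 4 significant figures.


A = 1.4600 * 0.01 = 0.01460 m^2
Stretch = 99.6550*1000 * 1919.5400 / (28014.9250e6 * 0.01460) * 1000
Stretch = 467.7 mm


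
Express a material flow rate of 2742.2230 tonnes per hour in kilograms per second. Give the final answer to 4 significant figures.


m_dot = 2742.2230 * 1000 / 3600
m_dot = 761.7 kg/s


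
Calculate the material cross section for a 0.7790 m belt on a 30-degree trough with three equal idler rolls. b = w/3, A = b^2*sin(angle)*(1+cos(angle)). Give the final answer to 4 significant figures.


b = 0.7790/3 = 0.259667 m
A = 0.259667^2 * sin(30 deg) * (1 + cos(30 deg))
A = 0.06291 m^2


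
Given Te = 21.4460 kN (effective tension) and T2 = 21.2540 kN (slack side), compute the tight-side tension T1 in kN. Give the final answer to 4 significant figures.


T1 = Te + T2 = 21.4460 + 21.2540
T1 = 42.70 kN


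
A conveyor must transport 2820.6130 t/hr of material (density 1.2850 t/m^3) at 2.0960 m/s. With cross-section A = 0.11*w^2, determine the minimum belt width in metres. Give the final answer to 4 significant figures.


A_req = 2820.6130 / (2.0960 * 1.2850 * 3600) = 0.290902 m^2
w = sqrt(0.290902 / 0.11)
w = 1.626 m


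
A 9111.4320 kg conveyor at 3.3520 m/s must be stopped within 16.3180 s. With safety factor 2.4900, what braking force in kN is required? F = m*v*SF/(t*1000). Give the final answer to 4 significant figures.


F = 9111.4320 * 3.3520 / 16.3180 * 2.4900 / 1000
F = 4.660 kN


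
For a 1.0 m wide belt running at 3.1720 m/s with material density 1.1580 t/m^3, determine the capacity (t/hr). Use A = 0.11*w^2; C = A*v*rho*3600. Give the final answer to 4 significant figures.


A = 0.11 * 1.0^2 = 0.11 m^2
C = 0.11 * 3.1720 * 1.1580 * 3600
C = 1455 t/hr


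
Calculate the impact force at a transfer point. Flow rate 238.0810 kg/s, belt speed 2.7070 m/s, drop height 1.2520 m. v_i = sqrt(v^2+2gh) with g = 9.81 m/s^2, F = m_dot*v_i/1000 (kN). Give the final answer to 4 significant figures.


v_i = sqrt(2.7070^2 + 2*9.81*1.2520) = 5.64731 m/s
F = 238.0810 * 5.64731 / 1000
F = 1.345 kN


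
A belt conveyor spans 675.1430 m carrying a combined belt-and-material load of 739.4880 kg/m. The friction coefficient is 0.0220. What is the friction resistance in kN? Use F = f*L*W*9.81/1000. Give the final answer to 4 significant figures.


F = 0.0220 * 675.1430 * 739.4880 * 9.81 / 1000
F = 107.8 kN


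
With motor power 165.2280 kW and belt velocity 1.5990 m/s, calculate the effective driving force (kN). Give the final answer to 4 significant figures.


Te = P / v = 165.2280 / 1.5990
Te = 103.3 kN


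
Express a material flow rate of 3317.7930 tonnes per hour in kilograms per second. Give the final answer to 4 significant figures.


m_dot = 3317.7930 * 1000 / 3600
m_dot = 921.6 kg/s


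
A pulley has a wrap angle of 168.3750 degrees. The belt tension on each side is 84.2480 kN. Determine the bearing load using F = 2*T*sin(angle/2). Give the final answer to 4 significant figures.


F = 2 * 84.2480 * sin(168.3750/2 deg)
F = 167.6 kN


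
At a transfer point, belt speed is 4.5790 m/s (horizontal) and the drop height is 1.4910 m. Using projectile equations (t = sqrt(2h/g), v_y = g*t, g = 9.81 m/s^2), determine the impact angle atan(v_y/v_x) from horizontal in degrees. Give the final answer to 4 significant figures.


t = sqrt(2*1.4910/9.81) = 0.55134 s
v_y = 9.81 * 0.55134 = 5.40865 m/s
angle = atan(5.40865 / 4.5790) = 49.75 deg


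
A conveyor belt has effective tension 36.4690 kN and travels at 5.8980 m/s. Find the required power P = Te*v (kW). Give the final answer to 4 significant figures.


P = Te * v = 36.4690 * 5.8980
P = 215.1 kW


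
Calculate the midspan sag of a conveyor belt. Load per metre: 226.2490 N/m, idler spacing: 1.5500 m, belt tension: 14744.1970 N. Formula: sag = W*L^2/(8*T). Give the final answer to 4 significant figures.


sag = 226.2490 * 1.5500^2 / (8 * 14744.1970)
sag = 0.004608 m


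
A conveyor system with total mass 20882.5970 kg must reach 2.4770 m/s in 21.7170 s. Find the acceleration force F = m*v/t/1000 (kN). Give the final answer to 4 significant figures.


F = 20882.5970 * 2.4770 / 21.7170 / 1000
F = 2.382 kN


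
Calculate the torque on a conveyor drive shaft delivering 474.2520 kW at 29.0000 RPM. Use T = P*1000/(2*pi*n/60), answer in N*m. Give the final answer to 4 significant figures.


omega = 2*pi*29.0000/60 = 3.03687 rad/s
T = 474.2520*1000 / 3.03687
T = 156200 N*m


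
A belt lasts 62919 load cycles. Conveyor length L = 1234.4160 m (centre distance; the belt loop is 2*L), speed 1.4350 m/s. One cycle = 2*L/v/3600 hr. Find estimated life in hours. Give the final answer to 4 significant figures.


cycle_time = 2 * 1234.4160 / 1.4350 / 3600 = 0.4779 hr
life = 62919 * 0.4779 = 30070 hours


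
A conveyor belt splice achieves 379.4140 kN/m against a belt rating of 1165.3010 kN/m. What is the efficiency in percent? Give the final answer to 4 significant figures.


Eff = 379.4140 / 1165.3010 * 100
Eff = 32.56 %


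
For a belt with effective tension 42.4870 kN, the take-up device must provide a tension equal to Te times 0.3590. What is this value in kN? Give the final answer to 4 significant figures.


T_tu = 42.4870 * 0.3590
T_tu = 15.25 kN


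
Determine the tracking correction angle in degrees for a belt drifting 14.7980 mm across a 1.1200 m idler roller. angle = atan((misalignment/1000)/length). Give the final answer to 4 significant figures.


misalign_m = 14.7980 / 1000 = 0.014798 m
angle = atan(0.014798 / 1.1200)
angle = 0.7570 deg


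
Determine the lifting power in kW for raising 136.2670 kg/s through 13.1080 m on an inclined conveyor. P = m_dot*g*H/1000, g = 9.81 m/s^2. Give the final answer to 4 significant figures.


P = 136.2670 * 9.81 * 13.1080 / 1000
P = 17.52 kW


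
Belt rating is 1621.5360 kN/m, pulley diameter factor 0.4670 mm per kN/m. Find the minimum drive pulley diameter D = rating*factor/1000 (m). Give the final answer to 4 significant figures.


D = 1621.5360 * 0.4670 / 1000
D = 0.7573 m


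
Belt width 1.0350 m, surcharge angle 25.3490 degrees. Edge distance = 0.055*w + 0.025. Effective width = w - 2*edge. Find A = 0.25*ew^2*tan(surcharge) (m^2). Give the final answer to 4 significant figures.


edge = 0.055*1.0350 + 0.025 = 0.081925 m
ew = 1.0350 - 2*0.081925 = 0.87115 m
A = 0.25 * 0.87115^2 * tan(25.3490 deg)
A = 0.08988 m^2


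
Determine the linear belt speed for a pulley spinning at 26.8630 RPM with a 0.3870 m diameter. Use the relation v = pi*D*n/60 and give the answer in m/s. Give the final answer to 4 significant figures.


v = pi * 0.3870 * 26.8630 / 60
v = 0.5443 m/s


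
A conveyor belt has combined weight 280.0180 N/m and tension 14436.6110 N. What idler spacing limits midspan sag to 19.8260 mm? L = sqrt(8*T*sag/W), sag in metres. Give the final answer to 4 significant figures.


sag = 19.8260/1000 = 0.019826 m
L = sqrt(8 * 14436.6110 * 0.019826 / 280.0180)
L = 2.860 m


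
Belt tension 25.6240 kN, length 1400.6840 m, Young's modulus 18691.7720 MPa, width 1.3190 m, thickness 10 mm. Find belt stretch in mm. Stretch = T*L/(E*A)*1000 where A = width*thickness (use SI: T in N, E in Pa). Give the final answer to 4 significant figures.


A = 1.3190 * 0.01 = 0.01319 m^2
Stretch = 25.6240*1000 * 1400.6840 / (18691.7720e6 * 0.01319) * 1000
Stretch = 145.6 mm


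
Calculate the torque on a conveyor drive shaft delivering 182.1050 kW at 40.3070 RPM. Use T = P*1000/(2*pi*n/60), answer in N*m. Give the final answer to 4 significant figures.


omega = 2*pi*40.3070/60 = 4.22094 rad/s
T = 182.1050*1000 / 4.22094
T = 43140 N*m


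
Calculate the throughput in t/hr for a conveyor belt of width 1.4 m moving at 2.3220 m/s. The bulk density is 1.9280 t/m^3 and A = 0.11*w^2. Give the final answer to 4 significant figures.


A = 0.11 * 1.4^2 = 0.2156 m^2
C = 0.2156 * 2.3220 * 1.9280 * 3600
C = 3475 t/hr


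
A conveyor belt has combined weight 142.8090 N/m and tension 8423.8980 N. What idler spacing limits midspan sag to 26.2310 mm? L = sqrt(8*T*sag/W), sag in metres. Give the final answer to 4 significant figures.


sag = 26.2310/1000 = 0.026231 m
L = sqrt(8 * 8423.8980 * 0.026231 / 142.8090)
L = 3.518 m


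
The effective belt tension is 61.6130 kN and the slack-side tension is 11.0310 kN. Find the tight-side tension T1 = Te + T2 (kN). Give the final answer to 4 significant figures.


T1 = Te + T2 = 61.6130 + 11.0310
T1 = 72.64 kN


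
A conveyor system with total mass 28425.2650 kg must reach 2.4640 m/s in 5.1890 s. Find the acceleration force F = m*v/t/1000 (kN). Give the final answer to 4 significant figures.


F = 28425.2650 * 2.4640 / 5.1890 / 1000
F = 13.50 kN


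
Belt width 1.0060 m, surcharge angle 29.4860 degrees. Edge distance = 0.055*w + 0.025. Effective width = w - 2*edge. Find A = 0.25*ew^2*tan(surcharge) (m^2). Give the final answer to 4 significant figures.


edge = 0.055*1.0060 + 0.025 = 0.08033 m
ew = 1.0060 - 2*0.08033 = 0.84534 m
A = 0.25 * 0.84534^2 * tan(29.4860 deg)
A = 0.1010 m^2


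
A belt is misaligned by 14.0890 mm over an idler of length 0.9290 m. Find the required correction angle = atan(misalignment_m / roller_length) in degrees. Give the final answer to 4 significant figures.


misalign_m = 14.0890 / 1000 = 0.014089 m
angle = atan(0.014089 / 0.9290)
angle = 0.8689 deg


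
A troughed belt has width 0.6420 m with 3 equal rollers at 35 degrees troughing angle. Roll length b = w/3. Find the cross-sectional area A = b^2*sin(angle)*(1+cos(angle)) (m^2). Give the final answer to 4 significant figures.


b = 0.6420/3 = 0.214 m
A = 0.214^2 * sin(35 deg) * (1 + cos(35 deg))
A = 0.04778 m^2


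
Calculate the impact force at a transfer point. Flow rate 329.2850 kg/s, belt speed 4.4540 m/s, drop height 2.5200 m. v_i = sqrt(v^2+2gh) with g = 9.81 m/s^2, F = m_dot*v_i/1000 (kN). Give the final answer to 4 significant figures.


v_i = sqrt(4.4540^2 + 2*9.81*2.5200) = 8.32349 m/s
F = 329.2850 * 8.32349 / 1000
F = 2.741 kN


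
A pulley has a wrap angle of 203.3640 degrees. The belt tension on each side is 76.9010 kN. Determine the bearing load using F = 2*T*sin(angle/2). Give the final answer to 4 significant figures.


F = 2 * 76.9010 * sin(203.3640/2 deg)
F = 150.6 kN


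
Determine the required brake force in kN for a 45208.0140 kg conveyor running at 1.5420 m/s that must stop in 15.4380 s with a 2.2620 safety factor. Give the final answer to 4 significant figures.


F = 45208.0140 * 1.5420 / 15.4380 * 2.2620 / 1000
F = 10.21 kN


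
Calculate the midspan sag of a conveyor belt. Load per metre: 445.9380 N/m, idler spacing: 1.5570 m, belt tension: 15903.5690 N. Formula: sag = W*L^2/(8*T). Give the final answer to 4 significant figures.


sag = 445.9380 * 1.5570^2 / (8 * 15903.5690)
sag = 0.008497 m


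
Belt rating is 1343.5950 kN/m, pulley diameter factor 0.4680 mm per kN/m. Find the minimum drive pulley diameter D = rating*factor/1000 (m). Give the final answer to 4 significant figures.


D = 1343.5950 * 0.4680 / 1000
D = 0.6288 m


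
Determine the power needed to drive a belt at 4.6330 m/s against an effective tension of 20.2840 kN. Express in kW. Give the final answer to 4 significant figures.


P = Te * v = 20.2840 * 4.6330
P = 93.98 kW


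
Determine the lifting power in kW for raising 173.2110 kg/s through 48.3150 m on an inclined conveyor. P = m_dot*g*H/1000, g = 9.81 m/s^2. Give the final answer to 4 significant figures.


P = 173.2110 * 9.81 * 48.3150 / 1000
P = 82.10 kW


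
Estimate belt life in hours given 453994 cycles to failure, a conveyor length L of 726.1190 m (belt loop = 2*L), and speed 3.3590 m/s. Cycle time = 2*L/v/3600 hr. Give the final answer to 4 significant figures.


cycle_time = 2 * 726.1190 / 3.3590 / 3600 = 0.120095 hr
life = 453994 * 0.120095 = 54520 hours


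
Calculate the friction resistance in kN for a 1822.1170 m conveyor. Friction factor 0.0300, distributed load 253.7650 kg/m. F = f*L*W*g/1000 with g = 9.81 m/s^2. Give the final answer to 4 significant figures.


F = 0.0300 * 1822.1170 * 253.7650 * 9.81 / 1000
F = 136.1 kN


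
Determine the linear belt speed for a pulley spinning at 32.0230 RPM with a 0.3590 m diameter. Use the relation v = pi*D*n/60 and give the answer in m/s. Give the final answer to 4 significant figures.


v = pi * 0.3590 * 32.0230 / 60
v = 0.6019 m/s


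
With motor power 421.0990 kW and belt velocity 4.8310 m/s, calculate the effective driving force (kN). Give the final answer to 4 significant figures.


Te = P / v = 421.0990 / 4.8310
Te = 87.17 kN


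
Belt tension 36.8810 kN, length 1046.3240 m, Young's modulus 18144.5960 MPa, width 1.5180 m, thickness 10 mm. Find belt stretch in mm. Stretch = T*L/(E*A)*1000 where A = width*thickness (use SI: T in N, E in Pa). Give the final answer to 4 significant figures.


A = 1.5180 * 0.01 = 0.01518 m^2
Stretch = 36.8810*1000 * 1046.3240 / (18144.5960e6 * 0.01518) * 1000
Stretch = 140.1 mm


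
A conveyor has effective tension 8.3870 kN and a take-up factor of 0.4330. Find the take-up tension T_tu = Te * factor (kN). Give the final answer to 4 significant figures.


T_tu = 8.3870 * 0.4330
T_tu = 3.632 kN


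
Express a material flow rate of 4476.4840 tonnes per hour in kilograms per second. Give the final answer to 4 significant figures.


m_dot = 4476.4840 * 1000 / 3600
m_dot = 1243 kg/s


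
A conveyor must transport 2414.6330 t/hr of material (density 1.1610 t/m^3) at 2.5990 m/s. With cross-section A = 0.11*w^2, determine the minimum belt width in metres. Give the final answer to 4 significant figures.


A_req = 2414.6330 / (2.5990 * 1.1610 * 3600) = 0.222285 m^2
w = sqrt(0.222285 / 0.11)
w = 1.422 m


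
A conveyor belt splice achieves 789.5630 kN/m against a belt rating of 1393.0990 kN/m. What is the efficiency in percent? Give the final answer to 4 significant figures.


Eff = 789.5630 / 1393.0990 * 100
Eff = 56.68 %


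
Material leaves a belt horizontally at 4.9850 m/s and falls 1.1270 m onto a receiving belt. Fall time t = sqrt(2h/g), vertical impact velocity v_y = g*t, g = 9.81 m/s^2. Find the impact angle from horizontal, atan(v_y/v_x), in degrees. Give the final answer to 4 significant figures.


t = sqrt(2*1.1270/9.81) = 0.479339 s
v_y = 9.81 * 0.479339 = 4.70232 m/s
angle = atan(4.70232 / 4.9850) = 43.33 deg


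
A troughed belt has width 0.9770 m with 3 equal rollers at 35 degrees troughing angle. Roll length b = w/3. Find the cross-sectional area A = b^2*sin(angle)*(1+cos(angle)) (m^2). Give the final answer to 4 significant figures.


b = 0.9770/3 = 0.325667 m
A = 0.325667^2 * sin(35 deg) * (1 + cos(35 deg))
A = 0.1107 m^2


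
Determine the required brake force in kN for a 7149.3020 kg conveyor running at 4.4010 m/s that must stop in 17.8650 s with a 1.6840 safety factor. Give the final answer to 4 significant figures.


F = 7149.3020 * 4.4010 / 17.8650 * 1.6840 / 1000
F = 2.966 kN


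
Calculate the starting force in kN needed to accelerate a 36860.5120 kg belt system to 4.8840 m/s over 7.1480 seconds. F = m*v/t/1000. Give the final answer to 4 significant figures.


F = 36860.5120 * 4.8840 / 7.1480 / 1000
F = 25.19 kN


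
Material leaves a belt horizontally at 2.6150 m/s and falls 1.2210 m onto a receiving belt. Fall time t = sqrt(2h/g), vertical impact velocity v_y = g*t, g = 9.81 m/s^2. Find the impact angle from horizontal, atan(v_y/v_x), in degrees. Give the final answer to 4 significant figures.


t = sqrt(2*1.2210/9.81) = 0.498929 s
v_y = 9.81 * 0.498929 = 4.89449 m/s
angle = atan(4.89449 / 2.6150) = 61.89 deg


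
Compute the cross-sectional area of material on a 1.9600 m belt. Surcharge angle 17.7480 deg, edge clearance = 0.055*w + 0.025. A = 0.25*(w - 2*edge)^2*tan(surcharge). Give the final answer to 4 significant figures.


edge = 0.055*1.9600 + 0.025 = 0.1328 m
ew = 1.9600 - 2*0.1328 = 1.6944 m
A = 0.25 * 1.6944^2 * tan(17.7480 deg)
A = 0.2297 m^2


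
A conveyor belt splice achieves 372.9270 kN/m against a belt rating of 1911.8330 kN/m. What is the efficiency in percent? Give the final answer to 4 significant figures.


Eff = 372.9270 / 1911.8330 * 100
Eff = 19.51 %


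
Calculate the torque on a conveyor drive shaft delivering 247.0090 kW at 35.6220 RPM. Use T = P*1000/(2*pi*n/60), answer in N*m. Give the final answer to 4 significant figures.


omega = 2*pi*35.6220/60 = 3.73033 rad/s
T = 247.0090*1000 / 3.73033
T = 66220 N*m


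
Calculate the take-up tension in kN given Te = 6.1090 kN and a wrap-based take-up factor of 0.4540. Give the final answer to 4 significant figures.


T_tu = 6.1090 * 0.4540
T_tu = 2.773 kN


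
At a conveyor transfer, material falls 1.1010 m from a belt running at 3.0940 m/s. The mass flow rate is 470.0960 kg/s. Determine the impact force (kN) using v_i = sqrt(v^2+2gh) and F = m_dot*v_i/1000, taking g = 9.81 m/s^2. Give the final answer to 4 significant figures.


v_i = sqrt(3.0940^2 + 2*9.81*1.1010) = 5.58341 m/s
F = 470.0960 * 5.58341 / 1000
F = 2.625 kN


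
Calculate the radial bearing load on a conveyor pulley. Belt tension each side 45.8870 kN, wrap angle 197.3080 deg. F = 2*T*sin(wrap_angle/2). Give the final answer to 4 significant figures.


F = 2 * 45.8870 * sin(197.3080/2 deg)
F = 90.73 kN


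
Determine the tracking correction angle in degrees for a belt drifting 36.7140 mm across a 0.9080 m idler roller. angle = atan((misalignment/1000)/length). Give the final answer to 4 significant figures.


misalign_m = 36.7140 / 1000 = 0.036714 m
angle = atan(0.036714 / 0.9080)
angle = 2.315 deg


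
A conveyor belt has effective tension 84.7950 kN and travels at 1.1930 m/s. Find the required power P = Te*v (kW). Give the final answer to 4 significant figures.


P = Te * v = 84.7950 * 1.1930
P = 101.2 kW


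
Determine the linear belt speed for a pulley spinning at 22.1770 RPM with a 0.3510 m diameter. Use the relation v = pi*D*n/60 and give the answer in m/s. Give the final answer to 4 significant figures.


v = pi * 0.3510 * 22.1770 / 60
v = 0.4076 m/s


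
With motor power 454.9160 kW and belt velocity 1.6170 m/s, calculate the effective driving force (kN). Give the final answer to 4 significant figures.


Te = P / v = 454.9160 / 1.6170
Te = 281.3 kN


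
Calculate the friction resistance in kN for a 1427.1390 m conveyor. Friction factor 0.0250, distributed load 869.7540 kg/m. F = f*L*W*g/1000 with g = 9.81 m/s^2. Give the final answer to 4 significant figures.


F = 0.0250 * 1427.1390 * 869.7540 * 9.81 / 1000
F = 304.4 kN


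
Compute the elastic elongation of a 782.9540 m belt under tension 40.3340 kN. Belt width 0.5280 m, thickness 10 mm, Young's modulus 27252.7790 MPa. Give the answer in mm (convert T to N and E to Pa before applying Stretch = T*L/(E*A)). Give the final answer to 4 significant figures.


A = 0.5280 * 0.01 = 0.00528 m^2
Stretch = 40.3340*1000 * 782.9540 / (27252.7790e6 * 0.00528) * 1000
Stretch = 219.5 mm


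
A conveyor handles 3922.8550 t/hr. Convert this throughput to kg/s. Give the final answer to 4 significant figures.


m_dot = 3922.8550 * 1000 / 3600
m_dot = 1090 kg/s


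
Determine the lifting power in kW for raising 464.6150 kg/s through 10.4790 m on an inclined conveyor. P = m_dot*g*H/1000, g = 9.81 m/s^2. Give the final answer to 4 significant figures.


P = 464.6150 * 9.81 * 10.4790 / 1000
P = 47.76 kW


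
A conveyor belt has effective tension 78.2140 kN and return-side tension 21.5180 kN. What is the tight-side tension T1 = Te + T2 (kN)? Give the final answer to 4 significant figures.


T1 = Te + T2 = 78.2140 + 21.5180
T1 = 99.73 kN


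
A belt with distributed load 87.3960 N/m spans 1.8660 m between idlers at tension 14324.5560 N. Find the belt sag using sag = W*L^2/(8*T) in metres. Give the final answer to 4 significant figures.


sag = 87.3960 * 1.8660^2 / (8 * 14324.5560)
sag = 0.002655 m


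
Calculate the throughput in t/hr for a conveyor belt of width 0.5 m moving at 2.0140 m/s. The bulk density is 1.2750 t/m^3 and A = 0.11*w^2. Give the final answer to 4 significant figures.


A = 0.11 * 0.5^2 = 0.0275 m^2
C = 0.0275 * 2.0140 * 1.2750 * 3600
C = 254.2 t/hr


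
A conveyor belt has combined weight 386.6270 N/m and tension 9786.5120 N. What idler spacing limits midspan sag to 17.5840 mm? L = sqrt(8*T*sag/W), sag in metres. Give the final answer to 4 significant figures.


sag = 17.5840/1000 = 0.017584 m
L = sqrt(8 * 9786.5120 * 0.017584 / 386.6270)
L = 1.887 m


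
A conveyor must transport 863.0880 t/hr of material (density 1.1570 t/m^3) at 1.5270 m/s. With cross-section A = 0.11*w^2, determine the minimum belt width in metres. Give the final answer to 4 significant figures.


A_req = 863.0880 / (1.5270 * 1.1570 * 3600) = 0.1357 m^2
w = sqrt(0.1357 / 0.11)
w = 1.111 m


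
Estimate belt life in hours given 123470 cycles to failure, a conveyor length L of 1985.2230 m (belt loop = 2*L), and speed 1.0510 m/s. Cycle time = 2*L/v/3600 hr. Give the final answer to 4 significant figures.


cycle_time = 2 * 1985.2230 / 1.0510 / 3600 = 1.04938 hr
life = 123470 * 1.04938 = 129600 hours


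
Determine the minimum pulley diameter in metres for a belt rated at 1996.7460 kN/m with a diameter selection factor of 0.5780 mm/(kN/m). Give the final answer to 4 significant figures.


D = 1996.7460 * 0.5780 / 1000
D = 1.154 m


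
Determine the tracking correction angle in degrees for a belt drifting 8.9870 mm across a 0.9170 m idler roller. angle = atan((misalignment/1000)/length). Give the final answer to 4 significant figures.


misalign_m = 8.9870 / 1000 = 0.008987 m
angle = atan(0.008987 / 0.9170)
angle = 0.5615 deg


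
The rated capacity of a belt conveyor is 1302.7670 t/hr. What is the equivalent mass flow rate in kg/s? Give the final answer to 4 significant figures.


m_dot = 1302.7670 * 1000 / 3600
m_dot = 361.9 kg/s


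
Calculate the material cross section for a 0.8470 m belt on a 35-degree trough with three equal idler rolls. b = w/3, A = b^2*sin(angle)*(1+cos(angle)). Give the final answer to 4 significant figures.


b = 0.8470/3 = 0.282333 m
A = 0.282333^2 * sin(35 deg) * (1 + cos(35 deg))
A = 0.08317 m^2


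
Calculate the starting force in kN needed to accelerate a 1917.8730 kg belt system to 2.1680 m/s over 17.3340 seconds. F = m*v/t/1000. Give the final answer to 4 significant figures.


F = 1917.8730 * 2.1680 / 17.3340 / 1000
F = 0.2399 kN


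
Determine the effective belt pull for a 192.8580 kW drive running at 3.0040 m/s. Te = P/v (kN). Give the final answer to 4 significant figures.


Te = P / v = 192.8580 / 3.0040
Te = 64.20 kN


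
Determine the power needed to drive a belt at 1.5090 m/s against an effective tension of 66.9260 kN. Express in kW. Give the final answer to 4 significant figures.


P = Te * v = 66.9260 * 1.5090
P = 101.0 kW


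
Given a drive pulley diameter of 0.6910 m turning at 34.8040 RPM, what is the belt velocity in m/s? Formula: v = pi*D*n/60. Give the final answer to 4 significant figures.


v = pi * 0.6910 * 34.8040 / 60
v = 1.259 m/s


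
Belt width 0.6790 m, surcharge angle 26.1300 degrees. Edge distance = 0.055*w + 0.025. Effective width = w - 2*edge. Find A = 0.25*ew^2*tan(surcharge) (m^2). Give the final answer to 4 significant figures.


edge = 0.055*0.6790 + 0.025 = 0.062345 m
ew = 0.6790 - 2*0.062345 = 0.55431 m
A = 0.25 * 0.55431^2 * tan(26.1300 deg)
A = 0.03768 m^2


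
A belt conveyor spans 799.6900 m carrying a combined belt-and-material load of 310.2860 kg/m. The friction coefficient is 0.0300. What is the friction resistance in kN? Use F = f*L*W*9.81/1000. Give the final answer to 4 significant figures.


F = 0.0300 * 799.6900 * 310.2860 * 9.81 / 1000
F = 73.03 kN


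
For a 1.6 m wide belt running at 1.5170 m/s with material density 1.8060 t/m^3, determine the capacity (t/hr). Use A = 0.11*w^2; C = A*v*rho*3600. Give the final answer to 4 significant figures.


A = 0.11 * 1.6^2 = 0.2816 m^2
C = 0.2816 * 1.5170 * 1.8060 * 3600
C = 2777 t/hr


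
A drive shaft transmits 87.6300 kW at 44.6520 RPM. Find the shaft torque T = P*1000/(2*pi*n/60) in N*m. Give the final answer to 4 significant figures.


omega = 2*pi*44.6520/60 = 4.67595 rad/s
T = 87.6300*1000 / 4.67595
T = 18740 N*m


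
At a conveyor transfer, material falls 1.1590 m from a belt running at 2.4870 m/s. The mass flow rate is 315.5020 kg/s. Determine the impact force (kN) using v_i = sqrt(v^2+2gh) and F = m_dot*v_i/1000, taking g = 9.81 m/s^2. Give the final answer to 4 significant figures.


v_i = sqrt(2.4870^2 + 2*9.81*1.1590) = 5.37817 m/s
F = 315.5020 * 5.37817 / 1000
F = 1.697 kN


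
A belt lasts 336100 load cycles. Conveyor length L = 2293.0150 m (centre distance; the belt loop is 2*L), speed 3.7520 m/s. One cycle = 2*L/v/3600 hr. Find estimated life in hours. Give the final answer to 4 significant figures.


cycle_time = 2 * 2293.0150 / 3.7520 / 3600 = 0.339525 hr
life = 336100 * 0.339525 = 114100 hours


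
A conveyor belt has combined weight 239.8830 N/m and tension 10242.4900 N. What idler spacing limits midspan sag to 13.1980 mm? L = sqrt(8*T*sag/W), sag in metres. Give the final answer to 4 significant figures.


sag = 13.1980/1000 = 0.013198 m
L = sqrt(8 * 10242.4900 * 0.013198 / 239.8830)
L = 2.123 m


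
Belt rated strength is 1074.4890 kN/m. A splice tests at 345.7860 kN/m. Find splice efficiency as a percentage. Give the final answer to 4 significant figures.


Eff = 345.7860 / 1074.4890 * 100
Eff = 32.18 %


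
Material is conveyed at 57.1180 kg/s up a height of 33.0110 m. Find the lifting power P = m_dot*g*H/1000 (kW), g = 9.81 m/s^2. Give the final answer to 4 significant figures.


P = 57.1180 * 9.81 * 33.0110 / 1000
P = 18.50 kW


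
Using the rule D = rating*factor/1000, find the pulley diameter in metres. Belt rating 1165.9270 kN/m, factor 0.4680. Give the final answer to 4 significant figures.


D = 1165.9270 * 0.4680 / 1000
D = 0.5457 m


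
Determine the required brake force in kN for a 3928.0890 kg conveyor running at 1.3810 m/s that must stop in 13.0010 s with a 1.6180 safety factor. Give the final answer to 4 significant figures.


F = 3928.0890 * 1.3810 / 13.0010 * 1.6180 / 1000
F = 0.6751 kN


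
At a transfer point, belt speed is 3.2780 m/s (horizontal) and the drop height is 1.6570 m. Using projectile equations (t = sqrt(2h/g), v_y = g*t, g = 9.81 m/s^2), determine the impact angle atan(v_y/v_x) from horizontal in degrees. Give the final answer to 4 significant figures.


t = sqrt(2*1.6570/9.81) = 0.581222 s
v_y = 9.81 * 0.581222 = 5.70179 m/s
angle = atan(5.70179 / 3.2780) = 60.11 deg


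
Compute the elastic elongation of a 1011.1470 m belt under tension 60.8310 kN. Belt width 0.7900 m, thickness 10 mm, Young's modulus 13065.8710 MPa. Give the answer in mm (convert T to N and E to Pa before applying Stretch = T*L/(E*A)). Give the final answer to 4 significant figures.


A = 0.7900 * 0.01 = 0.00790 m^2
Stretch = 60.8310*1000 * 1011.1470 / (13065.8710e6 * 0.00790) * 1000
Stretch = 595.9 mm


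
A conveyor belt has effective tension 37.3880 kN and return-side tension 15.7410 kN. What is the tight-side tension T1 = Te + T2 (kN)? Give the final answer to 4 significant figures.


T1 = Te + T2 = 37.3880 + 15.7410
T1 = 53.13 kN


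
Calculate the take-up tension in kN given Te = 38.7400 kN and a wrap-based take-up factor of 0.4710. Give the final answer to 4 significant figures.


T_tu = 38.7400 * 0.4710
T_tu = 18.25 kN


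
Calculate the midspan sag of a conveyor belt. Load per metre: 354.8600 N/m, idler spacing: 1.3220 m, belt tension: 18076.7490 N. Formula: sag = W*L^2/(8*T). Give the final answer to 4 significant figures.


sag = 354.8600 * 1.3220^2 / (8 * 18076.7490)
sag = 0.004289 m


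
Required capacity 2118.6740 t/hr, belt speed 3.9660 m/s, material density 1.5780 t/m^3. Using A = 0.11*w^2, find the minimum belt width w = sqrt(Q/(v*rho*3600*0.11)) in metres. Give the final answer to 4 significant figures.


A_req = 2118.6740 / (3.9660 * 1.5780 * 3600) = 0.0940377 m^2
w = sqrt(0.0940377 / 0.11)
w = 0.9246 m


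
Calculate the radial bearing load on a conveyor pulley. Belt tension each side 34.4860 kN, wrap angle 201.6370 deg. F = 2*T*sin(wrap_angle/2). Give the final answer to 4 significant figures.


F = 2 * 34.4860 * sin(201.6370/2 deg)
F = 67.75 kN


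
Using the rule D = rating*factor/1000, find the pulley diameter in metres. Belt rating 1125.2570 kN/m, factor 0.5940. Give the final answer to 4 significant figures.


D = 1125.2570 * 0.5940 / 1000
D = 0.6684 m


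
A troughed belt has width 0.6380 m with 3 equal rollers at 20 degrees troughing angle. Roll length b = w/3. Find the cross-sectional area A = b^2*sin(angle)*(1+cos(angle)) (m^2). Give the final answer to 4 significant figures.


b = 0.6380/3 = 0.212667 m
A = 0.212667^2 * sin(20 deg) * (1 + cos(20 deg))
A = 0.03000 m^2


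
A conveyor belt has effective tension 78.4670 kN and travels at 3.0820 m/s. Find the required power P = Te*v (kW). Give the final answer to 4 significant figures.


P = Te * v = 78.4670 * 3.0820
P = 241.8 kW
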